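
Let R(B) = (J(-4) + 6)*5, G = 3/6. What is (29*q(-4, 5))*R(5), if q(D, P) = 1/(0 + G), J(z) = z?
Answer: 580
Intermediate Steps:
G = ½ (G = 3*(⅙) = ½ ≈ 0.50000)
R(B) = 10 (R(B) = (-4 + 6)*5 = 2*5 = 10)
q(D, P) = 2 (q(D, P) = 1/(0 + ½) = 1/(½) = 2)
(29*q(-4, 5))*R(5) = (29*2)*10 = 58*10 = 580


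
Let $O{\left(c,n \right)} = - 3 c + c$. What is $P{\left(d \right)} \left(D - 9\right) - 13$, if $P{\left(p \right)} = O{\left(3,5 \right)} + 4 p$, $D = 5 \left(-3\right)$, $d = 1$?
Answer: $35$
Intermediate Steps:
$D = -15$
$O{\left(c,n \right)} = - 2 c$
$P{\left(p \right)} = -6 + 4 p$ ($P{\left(p \right)} = \left(-2\right) 3 + 4 p = -6 + 4 p$)
$P{\left(d \right)} \left(D - 9\right) - 13 = \left(-6 + 4 \cdot 1\right) \left(-15 - 9\right) - 13 = \left(-6 + 4\right) \left(-24\right) - 13 = \left(-2\right) \left(-24\right) - 13 = 48 - 13 = 35$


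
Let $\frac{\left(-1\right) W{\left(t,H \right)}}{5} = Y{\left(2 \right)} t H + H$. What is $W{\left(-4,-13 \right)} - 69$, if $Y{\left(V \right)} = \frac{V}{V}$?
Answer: $-264$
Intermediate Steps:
$Y{\left(V \right)} = 1$
$W{\left(t,H \right)} = - 5 H - 5 H t$ ($W{\left(t,H \right)} = - 5 \left(1 t H + H\right) = - 5 \left(t H + H\right) = - 5 \left(H t + H\right) = - 5 \left(H + H t\right) = - 5 H - 5 H t$)
$W{\left(-4,-13 \right)} - 69 = \left(-5\right) \left(-13\right) \left(1 - 4\right) - 69 = \left(-5\right) \left(-13\right) \left(-3\right) - 69 = -195 - 69 = -264$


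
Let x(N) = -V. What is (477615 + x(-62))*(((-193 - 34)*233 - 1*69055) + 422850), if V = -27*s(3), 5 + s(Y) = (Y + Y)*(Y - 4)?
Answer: 143626895472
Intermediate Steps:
s(Y) = -5 + 2*Y*(-4 + Y) (s(Y) = -5 + (Y + Y)*(Y - 4) = -5 + (2*Y)*(-4 + Y) = -5 + 2*Y*(-4 + Y))
V = 297 (V = -27*(-5 - 8*3 + 2*3**2) = -27*(-5 - 24 + 2*9) = -27*(-5 - 24 + 18) = -27*(-11) = 297)
x(N) = -297 (x(N) = -1*297 = -297)
(477615 + x(-62))*(((-193 - 34)*233 - 1*69055) + 422850) = (477615 - 297)*(((-193 - 34)*233 - 1*69055) + 422850) = 477318*((-227*233 - 69055) + 422850) = 477318*((-52891 - 69055) + 422850) = 477318*(-121946 + 422850) = 477318*300904 = 143626895472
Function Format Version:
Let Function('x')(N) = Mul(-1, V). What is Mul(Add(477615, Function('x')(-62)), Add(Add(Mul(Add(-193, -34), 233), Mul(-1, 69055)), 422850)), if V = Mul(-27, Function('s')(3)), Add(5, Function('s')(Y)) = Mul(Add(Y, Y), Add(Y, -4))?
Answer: 143626895472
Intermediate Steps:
Function('s')(Y) = Add(-5, Mul(2, Y, Add(-4, Y))) (Function('s')(Y) = Add(-5, Mul(Add(Y, Y), Add(Y, -4))) = Add(-5, Mul(Mul(2, Y), Add(-4, Y))) = Add(-5, Mul(2, Y, Add(-4, Y))))
V = 297 (V = Mul(-27, Add(-5, Mul(-8, 3), Mul(2, Pow(3, 2)))) = Mul(-27, Add(-5, -24, Mul(2, 9))) = Mul(-27, Add(-5, -24, 18)) = Mul(-27, -11) = 297)
Function('x')(N) = -297 (Function('x')(N) = Mul(-1, 297) = -297)
Mul(Add(477615, Function('x')(-62)), Add(Add(Mul(Add(-193, -34), 233), Mul(-1, 69055)), 422850)) = Mul(Add(477615, -297), Add(Add(Mul(Add(-193, -34), 233), Mul(-1, 69055)), 422850)) = Mul(477318, Add(Add(Mul(-227, 233), -69055), 422850)) = Mul(477318, Add(Add(-52891, -69055), 422850)) = Mul(477318, Add(-121946, 422850)) = Mul(477318, 300904) = 143626895472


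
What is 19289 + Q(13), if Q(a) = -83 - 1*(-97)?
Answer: 19303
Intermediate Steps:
Q(a) = 14 (Q(a) = -83 + 97 = 14)
19289 + Q(13) = 19289 + 14 = 19303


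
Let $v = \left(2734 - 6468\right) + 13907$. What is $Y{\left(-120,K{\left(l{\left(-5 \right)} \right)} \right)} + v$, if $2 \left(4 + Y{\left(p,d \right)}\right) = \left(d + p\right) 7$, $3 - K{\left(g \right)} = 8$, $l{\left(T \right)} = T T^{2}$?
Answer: $\frac{19463}{2} \approx 9731.5$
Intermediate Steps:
$l{\left(T \right)} = T^{3}$
$K{\left(g \right)} = -5$ ($K{\left(g \right)} = 3 - 8 = -5$)
$Y{\left(p,d \right)} = -4 + \frac{7 d}{2} + \frac{7 p}{2}$ ($Y{\left(p,d \right)} = -4 + \frac{\left(d + p\right) 7}{2} = -4 + \frac{7 d + 7 p}{2} = -4 + \left(\frac{7 d}{2} + \frac{7 p}{2}\right) = -4 + \frac{7 d}{2} + \frac{7 p}{2}$)
$v = 10173$ ($v = -3734 + 13907 = 10173$)
$Y{\left(-120,K{\left(l{\left(-5 \right)} \right)} \right)} + v = \left(-4 + \frac{7}{2} \left(-5\right) + \frac{7}{2} \left(-120\right)\right) + 10173 = \left(-4 - \frac{35}{2} - 420\right) + 10173 = - \frac{883}{2} + 10173 = \frac{19463}{2}$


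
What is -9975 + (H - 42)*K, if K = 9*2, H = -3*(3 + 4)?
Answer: -11109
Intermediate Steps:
H = -21 (H = -3*7 = -21)
K = 18
-9975 + (H - 42)*K = -9975 + (-21 - 42)*18 = -9975 - 63*18 = -9975 - 1134 = -11109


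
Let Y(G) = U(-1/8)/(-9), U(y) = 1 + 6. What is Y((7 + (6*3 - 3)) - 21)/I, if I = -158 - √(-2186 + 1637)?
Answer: 1106/229617 - 7*I*√61/76539 ≈ 0.0048167 - 0.0007143*I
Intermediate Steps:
U(y) = 7
Y(G) = -7/9 (Y(G) = 7/(-9) = 7*(-⅑) = -7/9)
I = -158 - 3*I*√61 (I = -158 - √(-549) = -158 - 3*I*√61 ≈ -158.0 - 23.431*I)
Y((7 + (6*3 - 3)) - 21)/I = -7/(9*(-158 - 3*I*√61))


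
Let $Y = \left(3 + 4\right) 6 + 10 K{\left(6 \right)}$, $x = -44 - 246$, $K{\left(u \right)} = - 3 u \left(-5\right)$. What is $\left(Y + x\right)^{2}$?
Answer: $425104$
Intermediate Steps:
$K{\left(u \right)} = 15 u$
$x = -290$
$Y = 942$ ($Y = \left(3 + 4\right) 6 + 10 \cdot 15 \cdot 6 = 7 \cdot 6 + 10 \cdot 90 = 42 + 900 = 942$)
$\left(Y + x\right)^{2} = \left(942 - 290\right)^{2} = 652^{2} = 425104$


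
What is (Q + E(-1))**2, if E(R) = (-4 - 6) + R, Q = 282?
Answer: 73441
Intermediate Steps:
E(R) = -10 + R
(Q + E(-1))**2 = (282 + (-10 - 1))**2 = (282 - 11)**2 = 271**2 = 73441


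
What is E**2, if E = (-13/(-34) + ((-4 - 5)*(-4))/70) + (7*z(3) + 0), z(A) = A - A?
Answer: 1138489/1416100 ≈ 0.80396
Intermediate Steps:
z(A) = 0
E = 1067/1190 (E = (-13/(-34) + ((-4 - 5)*(-4))/70) + (7*0 + 0) = (-13*(-1/34) - 9*(-4)*(1/70)) + (0 + 0) = (13/34 + 36*(1/70)) + 0 = (13/34 + 18/35) + 0 = 1067/1190 + 0 = 1067/1190 ≈ 0.89664)
E**2 = (1067/1190)**2 = 1138489/1416100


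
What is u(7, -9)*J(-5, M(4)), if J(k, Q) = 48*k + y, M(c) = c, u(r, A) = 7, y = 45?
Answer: -1365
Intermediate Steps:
J(k, Q) = 45 + 48*k (J(k, Q) = 48*k + 45 = 45 + 48*k)
u(7, -9)*J(-5, M(4)) = 7*(45 + 48*(-5)) = 7*(45 - 240) = 7*(-195) = -1365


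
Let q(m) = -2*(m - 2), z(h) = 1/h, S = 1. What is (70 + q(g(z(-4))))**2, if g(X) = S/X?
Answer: 6724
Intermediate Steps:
g(X) = 1/X
q(m) = 4 - 2*m (q(m) = -2*(-2 + m) = 4 - 2*m)
(70 + q(g(z(-4))))**2 = (70 + (4 - 2/(1/(-4))))**2 = (70 + (4 - 2/(-1/4)))**2 = (70 + (4 - 2*(-4)))**2 = (70 + (4 + 8))**2 = (70 + 12)**2 = 82**2 = 6724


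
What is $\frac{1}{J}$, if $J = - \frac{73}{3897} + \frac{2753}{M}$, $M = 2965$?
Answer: $\frac{11554605}{10511996} \approx 1.0992$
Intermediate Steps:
$J = \frac{10511996}{11554605}$ ($J = - \frac{73}{3897} + \frac{2753}{2965} = \frac{10511996}{11554605} \approx 0.90977$)
$\frac{1}{J} = \frac{1}{\frac{10511996}{11554605}} = \frac{11554605}{10511996}$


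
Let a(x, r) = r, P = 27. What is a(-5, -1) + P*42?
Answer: 1133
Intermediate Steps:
a(-5, -1) + P*42 = -1 + 27*42 = -1 + 1134 = 1133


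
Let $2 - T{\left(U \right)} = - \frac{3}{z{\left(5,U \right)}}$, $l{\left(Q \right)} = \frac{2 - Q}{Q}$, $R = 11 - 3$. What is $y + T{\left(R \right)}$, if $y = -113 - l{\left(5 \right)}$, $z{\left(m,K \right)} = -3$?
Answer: $- \frac{557}{5} \approx -111.4$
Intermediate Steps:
$R = 8$
$l{\left(Q \right)} = \frac{2 - Q}{Q}$
$T{\left(U \right)} = 1$ ($T{\left(U \right)} = 2 - - \frac{3}{-3} = 2 - \left(-3\right) \left(- \frac{1}{3}\right) = 2 - 1 = 1$)
$y = - \frac{562}{5}$ ($y = -113 - \frac{2 - 5}{5} = -113 - \frac{1}{5} \left(-3\right) = -113 - - \frac{3}{5} = -113 + \frac{3}{5} = - \frac{562}{5} \approx -112.4$)
$y + T{\left(R \right)} = - \frac{562}{5} + 1 = - \frac{557}{5}$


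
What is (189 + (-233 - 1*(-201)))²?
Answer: 24649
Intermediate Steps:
(189 + (-233 - 1*(-201)))² = (189 + (-233 + 201))² = (189 - 32)² = 157² = 24649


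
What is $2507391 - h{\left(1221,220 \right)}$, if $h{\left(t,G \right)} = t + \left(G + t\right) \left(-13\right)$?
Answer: $2524903$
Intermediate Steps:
$h{\left(t,G \right)} = - 13 G - 12 t$ ($h{\left(t,G \right)} = t - \left(13 G + 13 t\right) = - 13 G - 12 t$)
$2507391 - h{\left(1221,220 \right)} = 2507391 - \left(\left(-13\right) 220 - 14652\right) = 2507391 - \left(-2860 - 14652\right) = 2507391 - -17512 = 2507391 + 17512 = 2524903$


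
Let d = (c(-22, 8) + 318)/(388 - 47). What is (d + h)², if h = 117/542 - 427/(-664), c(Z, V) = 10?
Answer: 12482907557586489/3765160539697216 ≈ 3.3154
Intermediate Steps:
h = 154561/179944 (h = 117*(1/542) - 427*(-1/664) = 117/542 + 427/664 = 154561/179944 ≈ 0.85894)
d = 328/341 (d = (10 + 318)/(388 - 47) = 328/341 ≈ 0.96188)
(d + h)² = (328/341 + 154561/179944)² = (111726933/61360904)² = 12482907557586489/3765160539697216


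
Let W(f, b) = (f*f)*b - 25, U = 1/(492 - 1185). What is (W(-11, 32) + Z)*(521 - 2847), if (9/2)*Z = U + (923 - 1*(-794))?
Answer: -61344758674/6237 ≈ -9.8356e+6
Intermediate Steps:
U = -1/693 (U = 1/(-693) = -1/693 ≈ -0.0014430)
Z = 2379760/6237 (Z = 2*(-1/693 + (923 - 1*(-794)))/9 = 2*(-1/693 + (923 + 794))/9 = 2*(-1/693 + 1717)/9 = (2/9)*(1189880/693) = 2379760/6237 ≈ 381.56)
W(f, b) = -25 + b*f**2 (W(f, b) = f**2*b - 25 = b*f**2 - 25 = -25 + b*f**2)
(W(-11, 32) + Z)*(521 - 2847) = ((-25 + 32*(-11)**2) + 2379760/6237)*(521 - 2847) = ((-25 + 32*121) + 2379760/6237)*(-2326) = ((-25 + 3872) + 2379760/6237)*(-2326) = (3847 + 2379760/6237)*(-2326) = (26373499/6237)*(-2326) = -61344758674/6237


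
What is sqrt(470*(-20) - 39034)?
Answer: I*sqrt(48434) ≈ 220.08*I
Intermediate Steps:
sqrt(470*(-20) - 39034) = sqrt(-9400 - 39034) = sqrt(-48434) = I*sqrt(48434)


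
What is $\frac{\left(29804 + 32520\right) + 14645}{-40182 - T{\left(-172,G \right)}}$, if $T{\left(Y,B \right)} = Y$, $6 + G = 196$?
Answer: $- \frac{76969}{40010} \approx -1.9237$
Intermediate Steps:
$G = 190$ ($G = -6 + 196 = 190$)
$\frac{\left(29804 + 32520\right) + 14645}{-40182 - T{\left(-172,G \right)}} = \frac{\left(29804 + 32520\right) + 14645}{-40182 - -172} = \frac{62324 + 14645}{-40182 + 172} = \frac{76969}{-40010} = 76969 \left(- \frac{1}{40010}\right) = - \frac{76969}{40010}$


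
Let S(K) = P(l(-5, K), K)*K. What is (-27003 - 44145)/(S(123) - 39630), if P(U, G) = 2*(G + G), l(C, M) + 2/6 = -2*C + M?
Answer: -11858/3481 ≈ -3.4065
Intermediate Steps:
l(C, M) = -⅓ + M - 2*C (l(C, M) = -⅓ + (-2*C + M) = -⅓ + (M - 2*C) = -⅓ + M - 2*C)
P(U, G) = 4*G (P(U, G) = 2*(2*G) = 4*G)
S(K) = 4*K² (S(K) = (4*K)*K = 4*K²)
(-27003 - 44145)/(S(123) - 39630) = (-27003 - 44145)/(4*123² - 39630) = -71148/(4*15129 - 39630) = -71148/(60516 - 39630) = -71148/20886 = -71148*1/20886 = -11858/3481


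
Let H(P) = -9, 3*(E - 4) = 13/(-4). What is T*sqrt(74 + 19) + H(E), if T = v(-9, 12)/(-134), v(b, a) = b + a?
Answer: -9 - 3*sqrt(93)/134 ≈ -9.2159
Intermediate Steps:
v(b, a) = a + b
E = 35/12 (E = 4 + (13/(-4))/3 = 4 + (13*(-1/4))/3 = 4 + (1/3)*(-13/4) = 4 - 13/12 = 35/12 ≈ 2.9167)
T = -3/134 (T = (12 - 9)/(-134) = 3*(-1/134) = -3/134 ≈ -0.022388)
T*sqrt(74 + 19) + H(E) = -3*sqrt(74 + 19)/134 - 9 = -3*sqrt(93)/134 - 9 = -9 - 3*sqrt(93)/134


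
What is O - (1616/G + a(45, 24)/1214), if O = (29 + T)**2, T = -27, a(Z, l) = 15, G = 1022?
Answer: 1492839/620354 ≈ 2.4064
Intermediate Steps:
O = 4 (O = (29 - 27)**2 = 2**2 = 4)
O - (1616/G + a(45, 24)/1214) = 4 - (1616/1022 + 15/1214) = 4 - (1616*(1/1022) + 15*(1/1214)) = 4 - (808/511 + 15/1214) = 4 - 1*988577/620354 = 4 - 988577/620354 = 1492839/620354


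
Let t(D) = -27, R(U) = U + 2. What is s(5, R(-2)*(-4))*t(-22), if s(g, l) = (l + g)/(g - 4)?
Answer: -135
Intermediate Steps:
R(U) = 2 + U
s(g, l) = (g + l)/(-4 + g)
s(5, R(-2)*(-4))*t(-22) = ((5 + (2 - 2)*(-4))/(-4 + 5))*(-27) = ((5 + 0*(-4))/1)*(-27) = (1*(5 + 0))*(-27) = (1*5)*(-27) = 5*(-27) = -135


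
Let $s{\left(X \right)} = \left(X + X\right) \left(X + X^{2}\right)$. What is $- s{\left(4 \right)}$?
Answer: $-160$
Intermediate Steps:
$s{\left(X \right)} = 2 X \left(X + X^{2}\right)$
$- s{\left(4 \right)} = - 2 \cdot 4^{2} \left(1 + 4\right) = - 2 \cdot 16 \cdot 5 = \left(-1\right) 160 = -160$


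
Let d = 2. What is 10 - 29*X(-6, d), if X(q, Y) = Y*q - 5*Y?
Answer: 648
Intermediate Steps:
X(q, Y) = -5*Y + Y*q
10 - 29*X(-6, d) = 10 - 58*(-5 - 6) = 10 - 58*(-11) = 10 - 29*(-22) = 10 + 638 = 648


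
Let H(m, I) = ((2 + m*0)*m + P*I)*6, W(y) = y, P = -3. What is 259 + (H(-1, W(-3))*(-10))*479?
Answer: -200921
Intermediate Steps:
H(m, I) = -18*I + 12*m (H(m, I) = ((2 + m*0)*m - 3*I)*6 = ((2 + 0)*m - 3*I)*6 = (2*m - 3*I)*6 = (-3*I + 2*m)*6 = -18*I + 12*m)
259 + (H(-1, W(-3))*(-10))*479 = 259 + ((-18*(-3) + 12*(-1))*(-10))*479 = 259 + ((54 - 12)*(-10))*479 = 259 + (42*(-10))*479 = 259 - 420*479 = 259 - 201180 = -200921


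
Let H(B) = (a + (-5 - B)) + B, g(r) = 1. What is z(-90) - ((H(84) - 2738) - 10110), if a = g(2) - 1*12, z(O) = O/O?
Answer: 12865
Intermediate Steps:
z(O) = 1
a = -11 (a = 1 - 1*12 = 1 - 12 = -11)
H(B) = -16 (H(B) = (-11 + (-5 - B)) + B = (-16 - B) + B = -16)
z(-90) - ((H(84) - 2738) - 10110) = 1 - ((-16 - 2738) - 10110) = 1 - (-2754 - 10110) = 1 - 1*(-12864) = 1 + 12864 = 12865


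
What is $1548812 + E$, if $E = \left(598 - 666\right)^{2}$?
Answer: $1553436$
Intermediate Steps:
$E = 4624$ ($E = \left(-68\right)^{2} = 4624$)
$1548812 + E = 1548812 + 4624 = 1553436$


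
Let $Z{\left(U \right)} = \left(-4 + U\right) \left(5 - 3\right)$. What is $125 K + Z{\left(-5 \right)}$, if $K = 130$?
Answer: $16232$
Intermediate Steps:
$Z{\left(U \right)} = -8 + 2 U$ ($Z{\left(U \right)} = \left(-4 + U\right) 2 = -8 + 2 U$)
$125 K + Z{\left(-5 \right)} = 125 \cdot 130 + \left(-8 + 2 \left(-5\right)\right) = 16250 - 18 = 16232$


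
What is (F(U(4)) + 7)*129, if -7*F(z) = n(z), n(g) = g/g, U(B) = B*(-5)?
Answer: 6192/7 ≈ 884.57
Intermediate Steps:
U(B) = -5*B
n(g) = 1
F(z) = -1/7 (F(z) = -1/7*1 = -1/7)
(F(U(4)) + 7)*129 = (-1/7 + 7)*129 = (48/7)*129 = 6192/7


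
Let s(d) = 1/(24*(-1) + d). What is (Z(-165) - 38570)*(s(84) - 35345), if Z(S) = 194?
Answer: 6781995402/5 ≈ 1.3564e+9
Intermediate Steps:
s(d) = 1/(-24 + d)
(Z(-165) - 38570)*(s(84) - 35345) = (194 - 38570)*(1/(-24 + 84) - 35345) = -38376*(1/60 - 35345) = -38376*(-2120699/60) = 6781995402/5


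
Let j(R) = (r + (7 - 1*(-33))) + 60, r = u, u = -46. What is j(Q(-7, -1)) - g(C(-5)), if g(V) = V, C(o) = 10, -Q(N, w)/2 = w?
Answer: 44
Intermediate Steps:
r = -46
Q(N, w) = -2*w
j(R) = 54 (j(R) = (-46 + (7 - 1*(-33))) + 60 = (-46 + (7 + 33)) + 60 = (-46 + 40) + 60 = -6 + 60 = 54)
j(Q(-7, -1)) - g(C(-5)) = 54 - 1*10 = 54 - 10 = 44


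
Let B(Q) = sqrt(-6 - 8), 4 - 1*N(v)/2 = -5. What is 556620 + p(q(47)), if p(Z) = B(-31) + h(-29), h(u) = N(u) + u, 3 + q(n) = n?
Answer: 556609 + I*sqrt(14) ≈ 5.5661e+5 + 3.7417*I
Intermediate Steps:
N(v) = 18 (N(v) = 8 - 2*(-5) = 8 + 10 = 18)
B(Q) = I*sqrt(14) (B(Q) = sqrt(-14) = I*sqrt(14))
q(n) = -3 + n
h(u) = 18 + u
p(Z) = -11 + I*sqrt(14) (p(Z) = I*sqrt(14) + (18 - 29) = I*sqrt(14) - 11 = -11 + I*sqrt(14))
556620 + p(q(47)) = 556620 + (-11 + I*sqrt(14)) = 556609 + I*sqrt(14)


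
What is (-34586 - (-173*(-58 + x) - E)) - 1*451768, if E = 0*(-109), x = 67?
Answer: -484797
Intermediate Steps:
E = 0
(-34586 - (-173*(-58 + x) - E)) - 1*451768 = (-34586 - (-173*(-58 + 67) - 1*0)) - 1*451768 = (-34586 - (-173*9 + 0)) - 451768 = (-34586 - (-1557 + 0)) - 451768 = (-34586 - 1*(-1557)) - 451768 = (-34586 + 1557) - 451768 = -33029 - 451768 = -484797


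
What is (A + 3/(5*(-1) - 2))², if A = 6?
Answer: 1521/49 ≈ 31.041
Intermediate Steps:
(A + 3/(5*(-1) - 2))² = (6 + 3/(5*(-1) - 2))² = (6 + 3/(-5 - 2))² = (6 + 3/(-7))² = (6 - ⅐*3)² = (6 - 3/7)² = (39/7)² = 1521/49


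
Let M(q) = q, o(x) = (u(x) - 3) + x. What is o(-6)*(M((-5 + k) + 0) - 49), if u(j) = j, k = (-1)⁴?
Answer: 795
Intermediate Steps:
k = 1
o(x) = -3 + 2*x (o(x) = (x - 3) + x = (-3 + x) + x = -3 + 2*x)
o(-6)*(M((-5 + k) + 0) - 49) = (-3 + 2*(-6))*(((-5 + 1) + 0) - 49) = (-3 - 12)*((-4 + 0) - 49) = -15*(-4 - 49) = -15*(-53) = 795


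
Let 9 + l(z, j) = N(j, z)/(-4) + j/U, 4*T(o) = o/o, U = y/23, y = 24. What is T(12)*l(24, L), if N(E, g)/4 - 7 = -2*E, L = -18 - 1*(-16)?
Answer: -263/48 ≈ -5.4792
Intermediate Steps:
L = -2 (L = -18 + 16 = -2)
U = 24/23 ≈ 1.0435
N(E, g) = 28 - 8*E (N(E, g) = 28 + 4*(-2*E) = 28 - 8*E)
T(o) = ¼ (T(o) = (o/o)/4 = (¼)*1 = ¼)
l(z, j) = -16 + 71*j/24 (l(z, j) = -9 + ((28 - 8*j)/(-4) + j/(24/23)) = -9 + ((28 - 8*j)*(-¼) + j*(23/24)) = -9 + ((-7 + 2*j) + 23*j/24) = -9 + (-7 + 71*j/24) = -16 + 71*j/24)
T(12)*l(24, L) = (-16 + (71/24)*(-2))/4 = (-16 - 71/12)/4 = (¼)*(-263/12) = -263/48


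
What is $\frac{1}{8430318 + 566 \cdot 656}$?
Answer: $\frac{1}{8801614} \approx 1.1362 \cdot 10^{-7}$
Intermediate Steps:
$\frac{1}{8430318 + 566 \cdot 656} = \frac{1}{8430318 + 371296} = \frac{1}{8801614}$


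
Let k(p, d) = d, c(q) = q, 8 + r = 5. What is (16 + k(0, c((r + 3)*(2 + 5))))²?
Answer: 256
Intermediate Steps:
r = -3 (r = -8 + 5 = -3)
(16 + k(0, c((r + 3)*(2 + 5))))² = (16 + (-3 + 3)*(2 + 5))² = (16 + 0*7)² = (16 + 0)² = 16² = 256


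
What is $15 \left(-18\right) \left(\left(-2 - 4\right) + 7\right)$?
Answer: $-270$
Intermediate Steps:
$15 \left(-18\right) \left(\left(-2 - 4\right) + 7\right) = - 270 \left(-6 + 7\right) = \left(-270\right) 1 = -270$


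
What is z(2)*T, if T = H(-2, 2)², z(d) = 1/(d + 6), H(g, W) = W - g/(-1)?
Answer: 0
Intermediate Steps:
H(g, W) = W + g (H(g, W) = W - g*(-1) = W - (-1)*g = W + g)
z(d) = 1/(6 + d)
T = 0 (T = (2 - 2)² = 0² = 0)
z(2)*T = 0/(6 + 2) = 0/8 = (⅛)*0 = 0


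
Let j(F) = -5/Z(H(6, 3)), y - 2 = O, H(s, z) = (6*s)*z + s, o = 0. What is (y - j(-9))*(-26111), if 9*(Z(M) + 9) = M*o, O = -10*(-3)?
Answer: -7389413/9 ≈ -8.2105e+5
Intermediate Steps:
O = 30
H(s, z) = s + 6*s*z (H(s, z) = 6*s*z + s = s + 6*s*z)
Z(M) = -9 (Z(M) = -9 + (M*0)/9 = -9 + (⅑)*0 = -9 + 0 = -9)
y = 32 (y = 2 + 30 = 32)
j(F) = 5/9 (j(F) = -5/(-9) = -5*(-⅑) = 5/9)
(y - j(-9))*(-26111) = (32 - 1*5/9)*(-26111) = (32 - 5/9)*(-26111) = (283/9)*(-26111) = -7389413/9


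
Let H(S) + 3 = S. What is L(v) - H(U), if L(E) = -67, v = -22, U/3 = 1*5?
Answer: -79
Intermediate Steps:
U = 15 (U = 3*(1*5) = 3*5 = 15)
H(S) = -3 + S
L(v) - H(U) = -67 - (-3 + 15) = -67 - 1*12 = -67 - 12 = -79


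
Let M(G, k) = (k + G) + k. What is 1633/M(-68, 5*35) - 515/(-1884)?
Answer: 178989/29516 ≈ 6.0641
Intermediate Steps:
M(G, k) = G + 2*k (M(G, k) = (G + k) + k = G + 2*k)
1633/M(-68, 5*35) - 515/(-1884) = 1633/(-68 + 2*(5*35)) - 515/(-1884) = 1633/(-68 + 2*175) - 515*(-1/1884) = 1633/(-68 + 350) + 515/1884 = 1633/282 + 515/1884 = 178989/29516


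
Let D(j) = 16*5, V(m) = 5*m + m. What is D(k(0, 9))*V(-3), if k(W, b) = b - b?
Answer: -1440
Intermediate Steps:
k(W, b) = 0
V(m) = 6*m
D(j) = 80
D(k(0, 9))*V(-3) = 80*(6*(-3)) = 80*(-18) = -1440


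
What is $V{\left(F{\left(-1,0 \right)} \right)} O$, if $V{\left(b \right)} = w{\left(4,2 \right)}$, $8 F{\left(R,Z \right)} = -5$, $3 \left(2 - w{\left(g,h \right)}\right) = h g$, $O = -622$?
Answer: $\frac{1244}{3} \approx 414.67$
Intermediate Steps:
$w{\left(g,h \right)} = 2 - \frac{g h}{3}$ ($w{\left(g,h \right)} = 2 - \frac{h g}{3} = 2 - \frac{g h}{3}$)
$F{\left(R,Z \right)} = - \frac{5}{8}$ ($F{\left(R,Z \right)} = \frac{1}{8} \left(-5\right) = - \frac{5}{8}$)
$V{\left(b \right)} = - \frac{2}{3}$ ($V{\left(b \right)} = 2 - \frac{4}{3} \cdot 2 = 2 - \frac{8}{3} = - \frac{2}{3}$)
$V{\left(F{\left(-1,0 \right)} \right)} O = \left(- \frac{2}{3}\right) \left(-622\right) = \frac{1244}{3}$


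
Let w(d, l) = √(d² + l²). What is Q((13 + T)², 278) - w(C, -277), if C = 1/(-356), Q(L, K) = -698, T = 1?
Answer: -698 - √9724326545/356 ≈ -975.00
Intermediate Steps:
C = -1/356 ≈ -0.0028090
Q((13 + T)², 278) - w(C, -277) = -698 - √((-1/356)² + (-277)²) = -698 - √(1/126736 + 76729) = -698 - √(9724326545/126736) = -698 - √9724326545/356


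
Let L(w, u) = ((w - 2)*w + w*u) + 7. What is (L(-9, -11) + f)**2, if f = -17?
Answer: 35344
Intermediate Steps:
L(w, u) = 7 + u*w + w*(-2 + w) (L(w, u) = ((-2 + w)*w + u*w) + 7 = (w*(-2 + w) + u*w) + 7 = (u*w + w*(-2 + w)) + 7 = 7 + u*w + w*(-2 + w))
(L(-9, -11) + f)**2 = ((7 + (-9)**2 - 2*(-9) - 11*(-9)) - 17)**2 = ((7 + 81 + 18 + 99) - 17)**2 = (205 - 17)**2 = 188**2 = 35344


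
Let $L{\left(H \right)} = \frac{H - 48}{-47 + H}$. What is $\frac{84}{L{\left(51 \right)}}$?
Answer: $112$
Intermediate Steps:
$L{\left(H \right)} = \frac{-48 + H}{-47 + H}$
$\frac{84}{L{\left(51 \right)}} = \frac{84}{\frac{1}{-47 + 51} \left(-48 + 51\right)} = \frac{84}{\frac{1}{4} \cdot 3} = \frac{84}{\frac{3}{4}} = 84 \cdot \frac{4}{3} = 112$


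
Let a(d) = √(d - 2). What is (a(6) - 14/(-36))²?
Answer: 1849/324 ≈ 5.7068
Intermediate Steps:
a(d) = √(-2 + d)
(a(6) - 14/(-36))² = (√(-2 + 6) - 14/(-36))² = (√4 - 14*(-1/36))² = (2 + 7/18)² = (43/18)² = 1849/324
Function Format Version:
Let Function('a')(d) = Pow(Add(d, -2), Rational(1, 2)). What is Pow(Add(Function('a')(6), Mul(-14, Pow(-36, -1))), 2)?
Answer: Rational(1849, 324) ≈ 5.7068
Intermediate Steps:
Function('a')(d) = Pow(Add(-2, d), Rational(1, 2))
Pow(Add(Function('a')(6), Mul(-14, Pow(-36, -1))), 2) = Pow(Add(Pow(Add(-2, 6), Rational(1, 2)), Mul(-14, Pow(-36, -1))), 2) = Pow(Add(Pow(4, Rational(1, 2)), Mul(-14, Rational(-1, 36))), 2) = Pow(Add(2, Rational(7, 18)), 2) = Pow(Rational(43, 18), 2) = Rational(1849, 324)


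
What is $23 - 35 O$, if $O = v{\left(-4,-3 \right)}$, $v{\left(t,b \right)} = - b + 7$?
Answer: $-327$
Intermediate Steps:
$v{\left(t,b \right)} = 7 - b$
$O = 10$ ($O = 7 - -3 = 7 + 3 = 10$)
$23 - 35 O = 23 - 350 = -327$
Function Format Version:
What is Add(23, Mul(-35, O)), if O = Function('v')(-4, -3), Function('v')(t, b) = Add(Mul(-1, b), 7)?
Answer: -327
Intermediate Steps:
Function('v')(t, b) = Add(7, Mul(-1, b))
O = 10 (O = Add(7, Mul(-1, -3)) = Add(7, 3) = 10)
Add(23, Mul(-35, O)) = Add(23, Mul(-35, 10)) = Add(23, -350) = -327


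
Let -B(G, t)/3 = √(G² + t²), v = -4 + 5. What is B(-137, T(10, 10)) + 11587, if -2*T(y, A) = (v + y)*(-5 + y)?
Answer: 11587 - 3*√78101/2 ≈ 11168.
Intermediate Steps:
v = 1
T(y, A) = -(1 + y)*(-5 + y)/2
B(G, t) = -3*√(G² + t²)
B(-137, T(10, 10)) + 11587 = -3*√((-137)² + (5/2 + 2*10 - ½*10²)²) + 11587 = -3*√(18769 + (5/2 + 20 - ½*100)²) + 11587 = -3*√(18769 + (5/2 + 20 - 50)²) + 11587 = -3*√(18769 + (-55/2)²) + 11587 = -3*√(18769 + 3025/4) + 11587 = -3*√78101/2 + 11587 = 11587 - 3*√78101/2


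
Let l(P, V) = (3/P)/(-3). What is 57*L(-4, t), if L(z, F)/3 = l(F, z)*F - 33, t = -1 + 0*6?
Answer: -5814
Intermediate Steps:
t = -1 (t = -1 + 0 = -1)
l(P, V) = -1/P (l(P, V) = (3/P)*(-⅓) = -1/P)
L(z, F) = -102 (L(z, F) = 3*((-1/F)*F - 33) = 3*(-1 - 33) = 3*(-34) = -102)
57*L(-4, t) = 57*(-102) = -5814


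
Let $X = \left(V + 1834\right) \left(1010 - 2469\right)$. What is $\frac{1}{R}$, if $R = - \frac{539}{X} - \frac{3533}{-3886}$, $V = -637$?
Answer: $\frac{969514254}{881743859} \approx 1.0995$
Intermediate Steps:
$X = -1746423$ ($X = \left(-637 + 1834\right) \left(1010 - 2469\right) = 1197 \left(-1459\right) = -1746423$)
$R = \frac{881743859}{969514254}$ ($R = - \frac{539}{-1746423} - \frac{3533}{-3886} = \left(-539\right) \left(- \frac{1}{1746423}\right) - - \frac{3533}{3886} = \frac{77}{249489} + \frac{3533}{3886} = \frac{881743859}{969514254} \approx 0.90947$)
$\frac{1}{R} = \frac{1}{\frac{881743859}{969514254}} = \frac{969514254}{881743859}$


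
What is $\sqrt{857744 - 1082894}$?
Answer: $5 i \sqrt{9006} \approx 474.5 i$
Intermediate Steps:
$\sqrt{857744 - 1082894} = \sqrt{-225150} = 5 i \sqrt{9006}$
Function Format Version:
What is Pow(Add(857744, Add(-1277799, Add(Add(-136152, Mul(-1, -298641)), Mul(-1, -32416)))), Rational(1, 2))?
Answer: Mul(5, I, Pow(9006, Rational(1, 2))) ≈ Mul(474.50, I)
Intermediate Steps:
Pow(Add(857744, Add(-1277799, Add(Add(-136152, Mul(-1, -298641)), Mul(-1, -32416)))), Rational(1, 2)) = Pow(Add(857744, Add(-1277799, Add(Add(-136152, 298641), 32416))), Rational(1, 2)) = Pow(Add(857744, Add(-1277799, Add(162489, 32416))), Rational(1, 2)) = Pow(Add(857744, Add(-1277799, 194905)), Rational(1, 2)) = Pow(Add(857744, -1082894), Rational(1, 2)) = Pow(-225150, Rational(1, 2)) = Mul(5, I, Pow(9006, Rational(1, 2)))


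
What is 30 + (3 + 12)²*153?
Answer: 34455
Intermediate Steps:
30 + (3 + 12)²*153 = 30 + 15²*153 = 30 + 225*153 = 30 + 34425 = 34455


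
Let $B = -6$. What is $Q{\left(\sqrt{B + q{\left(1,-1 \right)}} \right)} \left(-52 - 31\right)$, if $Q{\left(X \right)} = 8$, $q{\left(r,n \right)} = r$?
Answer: $-664$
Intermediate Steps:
$Q{\left(\sqrt{B + q{\left(1,-1 \right)}} \right)} \left(-52 - 31\right) = 8 \left(-52 - 31\right) = 8 \left(-83\right) = -664$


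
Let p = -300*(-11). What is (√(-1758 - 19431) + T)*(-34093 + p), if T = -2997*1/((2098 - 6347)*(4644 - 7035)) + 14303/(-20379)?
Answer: 213161445076120/9858932241 - 30793*I*√21189 ≈ 21621.0 - 4.4824e+6*I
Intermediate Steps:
p = 3300
T = -48456795880/69012525687 (T = -2997/((-2391*(-4249))) + 14303*(-1/20379) = -2997/10159359 - 14303/20379 = -2997*1/10159359 - 14303/20379 = -999/3386453 - 14303/20379 = -48456795880/69012525687 ≈ -0.70214)
(√(-1758 - 19431) + T)*(-34093 + p) = (√(-1758 - 19431) - 48456795880/69012525687)*(-34093 + 3300) = (√(-21189) - 48456795880/69012525687)*(-30793) = (I*√21189 - 48456795880/69012525687)*(-30793) = (-48456795880/69012525687 + I*√21189)*(-30793) = 213161445076120/9858932241 - 30793*I*√21189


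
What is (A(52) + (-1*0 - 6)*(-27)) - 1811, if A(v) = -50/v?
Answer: -42899/26 ≈ -1650.0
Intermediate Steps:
(A(52) + (-1*0 - 6)*(-27)) - 1811 = (-50/52 + (-1*0 - 6)*(-27)) - 1811 = (-50*1/52 + (0 - 6)*(-27)) - 1811 = (-25/26 - 6*(-27)) - 1811 = (-25/26 + 162) - 1811 = 4187/26 - 1811 = -42899/26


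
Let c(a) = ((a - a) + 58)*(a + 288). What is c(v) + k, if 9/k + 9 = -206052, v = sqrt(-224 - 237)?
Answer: 1147347645/68687 + 58*I*sqrt(461) ≈ 16704.0 + 1245.3*I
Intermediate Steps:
v = I*sqrt(461) (v = sqrt(-461) = I*sqrt(461) ≈ 21.471*I)
c(a) = 16704 + 58*a (c(a) = (0 + 58)*(288 + a) = 58*(288 + a) = 16704 + 58*a)
k = -3/68687 (k = 9/(-9 - 206052) = 9/(-206061) = 9*(-1/206061) = -3/68687 ≈ -4.3676e-5)
c(v) + k = (16704 + 58*(I*sqrt(461))) - 3/68687 = (16704 + 58*I*sqrt(461)) - 3/68687 = 1147347645/68687 + 58*I*sqrt(461)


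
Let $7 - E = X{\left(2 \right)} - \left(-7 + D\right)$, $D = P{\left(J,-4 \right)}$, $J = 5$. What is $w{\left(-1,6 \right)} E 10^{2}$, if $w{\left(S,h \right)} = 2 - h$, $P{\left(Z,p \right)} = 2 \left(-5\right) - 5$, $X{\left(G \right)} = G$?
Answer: $6800$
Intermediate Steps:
$P{\left(Z,p \right)} = -15$ ($P{\left(Z,p \right)} = -10 - 5 = -15$)
$D = -15$
$E = -17$ ($E = 7 - \left(2 + \left(7 - -15\right)\right) = 7 - \left(2 + \left(7 + 15\right)\right) = 7 - \left(2 + 22\right) = 7 - 24 = -17$)
$w{\left(-1,6 \right)} E 10^{2} = \left(2 - 6\right) \left(-17\right) 10^{2} = \left(2 - 6\right) \left(-17\right) 100 = \left(-4\right) \left(-17\right) 100 = 68 \cdot 100 = 6800$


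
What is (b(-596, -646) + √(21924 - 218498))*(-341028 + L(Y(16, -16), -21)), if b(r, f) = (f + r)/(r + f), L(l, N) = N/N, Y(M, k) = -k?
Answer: -341027 - 341027*I*√196574 ≈ -3.4103e+5 - 1.512e+8*I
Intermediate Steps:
L(l, N) = 1
b(r, f) = 1 (b(r, f) = (f + r)/(f + r) = 1)
(b(-596, -646) + √(21924 - 218498))*(-341028 + L(Y(16, -16), -21)) = (1 + √(21924 - 218498))*(-341028 + 1) = (1 + √(-196574))*(-341027) = (1 + I*√196574)*(-341027) = -341027 - 341027*I*√196574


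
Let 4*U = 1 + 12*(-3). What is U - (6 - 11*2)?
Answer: 29/4 ≈ 7.2500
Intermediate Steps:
U = -35/4 (U = (1 + 12*(-3))/4 = (1 - 36)/4 = (1/4)*(-35) = -35/4 ≈ -8.7500)
U - (6 - 11*2) = -35/4 - (6 - 11*2) = -35/4 - (6 - 22) = -35/4 - 1*(-16) = -35/4 + 16 = 29/4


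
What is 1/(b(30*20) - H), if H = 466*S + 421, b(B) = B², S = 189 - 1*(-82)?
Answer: 1/233293 ≈ 4.2865e-6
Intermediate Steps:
S = 271 (S = 189 + 82 = 271)
H = 126707 (H = 466*271 + 421 = 126286 + 421 = 126707)
1/(b(30*20) - H) = 1/((30*20)² - 1*126707) = 1/(600² - 126707) = 1/(360000 - 126707) = 1/233293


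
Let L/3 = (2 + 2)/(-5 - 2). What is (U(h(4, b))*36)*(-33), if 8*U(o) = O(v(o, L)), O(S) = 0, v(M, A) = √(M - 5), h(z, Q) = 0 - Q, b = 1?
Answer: 0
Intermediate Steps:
L = -12/7 (L = 3*((2 + 2)/(-5 - 2)) = 3*(4/(-7)) = 3*(4*(-⅐)) = 3*(-4/7) = -12/7 ≈ -1.7143)
h(z, Q) = -Q
v(M, A) = √(-5 + M)
U(o) = 0 (U(o) = (⅛)*0 = 0)
(U(h(4, b))*36)*(-33) = (0*36)*(-33) = 0*(-33) = 0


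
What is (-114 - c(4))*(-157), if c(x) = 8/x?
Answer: 18212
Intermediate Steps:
(-114 - c(4))*(-157) = (-114 - 8/4)*(-157) = (-114 - 1*2)*(-157) = (-114 - 2)*(-157) = -116*(-157) = 18212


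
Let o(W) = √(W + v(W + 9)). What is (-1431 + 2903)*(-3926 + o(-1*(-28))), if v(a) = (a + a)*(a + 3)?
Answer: -5779072 + 8832*√83 ≈ -5.6986e+6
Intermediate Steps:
v(a) = 2*a*(3 + a) (v(a) = (2*a)*(3 + a) = 2*a*(3 + a))
o(W) = √(W + 2*(9 + W)*(12 + W)) (o(W) = √(W + 2*(W + 9)*(3 + (W + 9))) = √(W + 2*(9 + W)*(3 + (9 + W))) = √(W + 2*(9 + W)*(12 + W)))
(-1431 + 2903)*(-3926 + o(-1*(-28))) = (-1431 + 2903)*(-3926 + √(-1*(-28) + 2*(9 - 1*(-28))*(12 - 1*(-28)))) = 1472*(-3926 + √(28 + 2*(9 + 28)*(12 + 28))) = 1472*(-3926 + √(28 + 2*37*40)) = 1472*(-3926 + √(28 + 2960)) = 1472*(-3926 + √2988) = 1472*(-3926 + 6*√83) = -5779072 + 8832*√83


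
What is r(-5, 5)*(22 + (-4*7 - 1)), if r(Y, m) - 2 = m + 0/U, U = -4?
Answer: -49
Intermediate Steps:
r(Y, m) = 2 + m (r(Y, m) = 2 + (m + 0/(-4)) = 2 + (m + 0*(-1/4)) = 2 + (m + 0) = 2 + m)
r(-5, 5)*(22 + (-4*7 - 1)) = (2 + 5)*(22 + (-4*7 - 1)) = 7*(22 + (-28 - 1)) = 7*(22 - 29) = 7*(-7) = -49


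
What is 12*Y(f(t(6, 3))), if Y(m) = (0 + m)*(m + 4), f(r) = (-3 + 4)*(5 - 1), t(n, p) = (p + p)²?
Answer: 384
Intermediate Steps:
t(n, p) = 4*p² (t(n, p) = (2*p)² = 4*p²)
f(r) = 4 (f(r) = 1*4 = 4)
Y(m) = m*(4 + m)
12*Y(f(t(6, 3))) = 12*(4*(4 + 4)) = 12*(4*8) = 12*32 = 384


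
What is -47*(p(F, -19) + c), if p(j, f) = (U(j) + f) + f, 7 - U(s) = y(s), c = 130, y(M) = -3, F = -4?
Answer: -4794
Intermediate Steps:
U(s) = 10 (U(s) = 7 - 1*(-3) = 7 + 3 = 10)
p(j, f) = 10 + 2*f (p(j, f) = (10 + f) + f = 10 + 2*f)
-47*(p(F, -19) + c) = -47*((10 + 2*(-19)) + 130) = -47*((10 - 38) + 130) = -47*(-28 + 130) = -47*102 = -4794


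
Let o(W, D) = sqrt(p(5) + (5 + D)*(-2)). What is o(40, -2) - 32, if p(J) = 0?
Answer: -32 + I*sqrt(6) ≈ -32.0 + 2.4495*I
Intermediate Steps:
o(W, D) = sqrt(-10 - 2*D) (o(W, D) = sqrt(0 + (5 + D)*(-2)) = sqrt(0 + (-10 - 2*D)) = sqrt(-10 - 2*D))
o(40, -2) - 32 = sqrt(-10 - 2*(-2)) - 32 = sqrt(-10 + 4) - 32 = sqrt(-6) - 32 = I*sqrt(6) - 32 = -32 + I*sqrt(6)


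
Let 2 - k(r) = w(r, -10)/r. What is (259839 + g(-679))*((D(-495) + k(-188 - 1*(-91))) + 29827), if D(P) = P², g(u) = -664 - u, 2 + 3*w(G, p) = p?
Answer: 6927924358236/97 ≈ 7.1422e+10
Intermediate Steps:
w(G, p) = -⅔ + p/3
k(r) = 2 + 4/r (k(r) = 2 - (-⅔ + (⅓)*(-10))/r = 2 - (-⅔ - 10/3)/r = 2 - (-4)/r = 2 + 4/r)
(259839 + g(-679))*((D(-495) + k(-188 - 1*(-91))) + 29827) = (259839 + (-664 - 1*(-679)))*(((-495)² + (2 + 4/(-188 - 1*(-91)))) + 29827) = (259839 + (-664 + 679))*((245025 + (2 + 4/(-188 + 91))) + 29827) = (259839 + 15)*((245025 + (2 + 4/(-97))) + 29827) = 259854*((245025 + (2 + 4*(-1/97))) + 29827) = 259854*((245025 + (2 - 4/97)) + 29827) = 259854*((245025 + 190/97) + 29827) = 259854*(23767615/97 + 29827) = 259854*(26660834/97) = 6927924358236/97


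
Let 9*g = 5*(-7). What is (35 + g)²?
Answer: 78400/81 ≈ 967.90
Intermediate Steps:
g = -35/9 (g = (5*(-7))/9 = (⅑)*(-35) = -35/9 ≈ -3.8889)
(35 + g)² = (35 - 35/9)² = (280/9)² = 78400/81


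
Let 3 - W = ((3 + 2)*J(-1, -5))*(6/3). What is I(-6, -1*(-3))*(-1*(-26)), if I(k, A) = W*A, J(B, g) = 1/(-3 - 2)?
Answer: 390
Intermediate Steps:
J(B, g) = -1/5 (J(B, g) = 1/(-5) = -1/5)
W = 5 (W = 3 - (3 + 2)*(-1/5)*6/3 = 3 - 5*(-1/5)*6*(1/3) = 3 - (-1)*2 = 3 - 1*(-2) = 3 + 2 = 5)
I(k, A) = 5*A
I(-6, -1*(-3))*(-1*(-26)) = (5*(-1*(-3)))*(-1*(-26)) = (5*3)*26 = 15*26 = 390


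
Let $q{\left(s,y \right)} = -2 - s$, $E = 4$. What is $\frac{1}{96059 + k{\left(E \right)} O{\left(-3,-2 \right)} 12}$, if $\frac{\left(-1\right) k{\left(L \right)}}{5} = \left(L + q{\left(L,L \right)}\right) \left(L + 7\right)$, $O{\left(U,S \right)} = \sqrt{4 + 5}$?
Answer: $\frac{1}{100019} \approx 9.9981 \cdot 10^{-6}$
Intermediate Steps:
$O{\left(U,S \right)} = 3$ ($O{\left(U,S \right)} = \sqrt{9} = 3$)
$k{\left(L \right)} = 70 + 10 L$ ($k{\left(L \right)} = - 5 \left(L - \left(2 + L\right)\right) \left(L + 7\right) = - 5 \left(- 2 \left(7 + L\right)\right) = - 5 \left(-14 - 2 L\right) = 70 + 10 L$)
$\frac{1}{96059 + k{\left(E \right)} O{\left(-3,-2 \right)} 12} = \frac{1}{96059 + \left(70 + 10 \cdot 4\right) 3 \cdot 12} = \frac{1}{96059 + \left(70 + 40\right) 3 \cdot 12} = \frac{1}{96059 + 110 \cdot 3 \cdot 12} = \frac{1}{96059 + 330 \cdot 12} = \frac{1}{96059 + 3960} = \frac{1}{100019}$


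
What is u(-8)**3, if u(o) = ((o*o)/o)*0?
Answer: 0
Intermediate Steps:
u(o) = 0 (u(o) = (o**2/o)*0 = o*0 = 0)
u(-8)**3 = 0**3 = 0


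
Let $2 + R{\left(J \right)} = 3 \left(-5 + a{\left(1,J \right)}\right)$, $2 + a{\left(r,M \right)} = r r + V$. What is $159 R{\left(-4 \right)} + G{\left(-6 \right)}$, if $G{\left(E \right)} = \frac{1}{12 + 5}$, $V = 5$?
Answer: $- \frac{13514}{17} \approx -794.94$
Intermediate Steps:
$G{\left(E \right)} = \frac{1}{17}$
$a{\left(r,M \right)} = 3 + r^{2}$ ($a{\left(r,M \right)} = -2 + \left(r r + 5\right) = -2 + \left(r^{2} + 5\right) = -2 + \left(5 + r^{2}\right) = 3 + r^{2}$)
$R{\left(J \right)} = -5$ ($R{\left(J \right)} = -2 + 3 \left(-5 + \left(3 + 1^{2}\right)\right) = -2 + 3 \left(-5 + \left(3 + 1\right)\right) = -2 + 3 \left(-5 + 4\right) = -2 + 3 \left(-1\right) = -2 - 3 = -5$)
$159 R{\left(-4 \right)} + G{\left(-6 \right)} = 159 \left(-5\right) + \frac{1}{17} = -795 + \frac{1}{17} = - \frac{13514}{17}$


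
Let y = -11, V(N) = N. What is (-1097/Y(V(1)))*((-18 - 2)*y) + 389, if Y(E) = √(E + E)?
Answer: 389 - 120670*√2 ≈ -1.7026e+5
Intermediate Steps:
Y(E) = √2*√E (Y(E) = √(2*E) = √2*√E)
(-1097/Y(V(1)))*((-18 - 2)*y) + 389 = (-1097*√2/2)*((-18 - 2)*(-11)) + 389 = (-1097*√2/2)*(-20*(-11)) + 389 = -1097*√2/2*220 + 389 = -120670*√2 + 389 = 389 - 120670*√2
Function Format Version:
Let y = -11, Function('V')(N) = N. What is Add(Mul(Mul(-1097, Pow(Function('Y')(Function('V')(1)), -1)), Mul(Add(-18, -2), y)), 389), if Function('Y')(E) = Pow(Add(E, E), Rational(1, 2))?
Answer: Add(389, Mul(-120670, Pow(2, Rational(1, 2)))) ≈ -1.7026e+5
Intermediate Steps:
Function('Y')(E) = Mul(Pow(2, Rational(1, 2)), Pow(E, Rational(1, 2))) (Function('Y')(E) = Pow(Mul(2, E), Rational(1, 2)) = Mul(Pow(2, Rational(1, 2)), Pow(E, Rational(1, 2))))
Add(Mul(Mul(-1097, Pow(Function('Y')(Function('V')(1)), -1)), Mul(Add(-18, -2), y)), 389) = Add(Mul(Mul(-1097, Pow(Mul(Pow(2, Rational(1, 2)), Pow(1, Rational(1, 2))), -1)), Mul(Add(-18, -2), -11)), 389) = Add(Mul(Mul(-1097, Pow(Mul(Pow(2, Rational(1, 2)), 1), -1)), Mul(-20, -11)), 389) = Add(Mul(Mul(-1097, Pow(Pow(2, Rational(1, 2)), -1)), 220), 389) = Add(Mul(Mul(-1097, Mul(Rational(1, 2), Pow(2, Rational(1, 2)))), 220), 389) = Add(Mul(Mul(Rational(-1097, 2), Pow(2, Rational(1, 2))), 220), 389) = Add(Mul(-120670, Pow(2, Rational(1, 2))), 389) = Add(389, Mul(-120670, Pow(2, Rational(1, 2))))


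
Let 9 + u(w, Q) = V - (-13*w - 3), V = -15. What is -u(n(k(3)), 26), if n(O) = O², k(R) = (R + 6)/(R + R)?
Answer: -33/4 ≈ -8.2500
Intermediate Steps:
k(R) = (6 + R)/(2*R) (k(R) = (6 + R)/((2*R)) = (6 + R)*(1/(2*R)) = (6 + R)/(2*R))
u(w, Q) = -21 + 13*w (u(w, Q) = -9 + (-15 - (-13*w - 3)) = -9 + (-15 - (-3 - 13*w)) = -9 + (-15 + (3 + 13*w)) = -9 + (-12 + 13*w) = -21 + 13*w)
-u(n(k(3)), 26) = -(-21 + 13*((½)*(6 + 3)/3)²) = -(-21 + 13*((½)*(⅓)*9)²) = -(-21 + 13*(3/2)²) = -(-21 + 13*(9/4)) = -(-21 + 117/4) = -1*33/4 = -33/4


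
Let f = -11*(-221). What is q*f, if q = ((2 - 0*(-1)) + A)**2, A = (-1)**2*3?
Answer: 60775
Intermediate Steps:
A = 3 (A = 1*3 = 3)
f = 2431
q = 25 (q = ((2 - 0*(-1)) + 3)**2 = ((2 - 1*0) + 3)**2 = ((2 + 0) + 3)**2 = (2 + 3)**2 = 5**2 = 25)
q*f = 25*2431 = 60775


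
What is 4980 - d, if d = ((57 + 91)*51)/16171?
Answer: 80524032/16171 ≈ 4979.5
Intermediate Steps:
d = 7548/16171 (d = (148*51)*(1/16171) = 7548*(1/16171) = 7548/16171 ≈ 0.46676)
4980 - d = 4980 - 1*7548/16171 = 4980 - 7548/16171 = 80524032/16171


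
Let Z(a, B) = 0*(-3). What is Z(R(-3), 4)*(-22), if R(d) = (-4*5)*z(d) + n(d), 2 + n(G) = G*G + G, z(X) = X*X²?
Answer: 0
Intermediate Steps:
z(X) = X³
n(G) = -2 + G + G² (n(G) = -2 + (G*G + G) = -2 + (G² + G) = -2 + (G + G²) = -2 + G + G²)
R(d) = -2 + d + d² - 20*d³ (R(d) = (-4*5)*d³ + (-2 + d + d²) = -20*d³ + (-2 + d + d²) = -2 + d + d² - 20*d³)
Z(a, B) = 0
Z(R(-3), 4)*(-22) = 0*(-22) = 0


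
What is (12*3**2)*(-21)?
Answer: -2268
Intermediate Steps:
(12*3**2)*(-21) = (12*9)*(-21) = 108*(-21) = -2268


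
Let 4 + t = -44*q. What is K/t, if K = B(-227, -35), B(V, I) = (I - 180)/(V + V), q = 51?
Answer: -215/1020592 ≈ -0.00021066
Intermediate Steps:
B(V, I) = (-180 + I)/(2*V) (B(V, I) = (-180 + I)/((2*V)) = (-180 + I)*(1/(2*V)) = (-180 + I)/(2*V))
K = 215/454 (K = (½)*(-180 - 35)/(-227) = (½)*(-1/227)*(-215) = 215/454 ≈ 0.47357)
t = -2248 (t = -4 - 44*51 = -4 - 2244 = -2248)
K/t = (215/454)/(-2248) = (215/454)*(-1/2248) = -215/1020592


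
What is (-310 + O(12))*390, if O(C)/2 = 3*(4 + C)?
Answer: -83460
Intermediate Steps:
O(C) = 24 + 6*C (O(C) = 2*(3*(4 + C)) = 2*(12 + 3*C) = 24 + 6*C)
(-310 + O(12))*390 = (-310 + (24 + 6*12))*390 = (-310 + (24 + 72))*390 = (-310 + 96)*390 = -214*390 = -83460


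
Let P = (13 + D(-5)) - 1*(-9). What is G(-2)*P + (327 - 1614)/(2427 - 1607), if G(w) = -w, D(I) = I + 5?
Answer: 34793/820 ≈ 42.430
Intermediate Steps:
D(I) = 5 + I
P = 22 (P = (13 + (5 - 5)) - 1*(-9) = (13 + 0) + 9 = 13 + 9 = 22)
G(-2)*P + (327 - 1614)/(2427 - 1607) = -1*(-2)*22 + (327 - 1614)/(2427 - 1607) = 2*22 - 1287/820 = 44 - 1287*1/820 = 44 - 1287/820 = 34793/820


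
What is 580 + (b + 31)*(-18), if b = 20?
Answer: -338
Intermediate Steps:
580 + (b + 31)*(-18) = 580 + (20 + 31)*(-18) = 580 + 51*(-18) = 580 - 918 = -338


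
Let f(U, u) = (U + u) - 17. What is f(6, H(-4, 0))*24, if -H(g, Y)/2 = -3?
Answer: -120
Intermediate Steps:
H(g, Y) = 6 (H(g, Y) = -2*(-3) = 6)
f(U, u) = -17 + U + u
f(6, H(-4, 0))*24 = (-17 + 6 + 6)*24 = -5*24 = -120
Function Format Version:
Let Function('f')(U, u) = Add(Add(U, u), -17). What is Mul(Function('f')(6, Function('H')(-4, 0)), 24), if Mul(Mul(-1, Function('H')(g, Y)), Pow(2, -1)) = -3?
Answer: -120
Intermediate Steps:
Function('H')(g, Y) = 6 (Function('H')(g, Y) = Mul(-2, -3) = 6)
Function('f')(U, u) = Add(-17, U, u)
Mul(Function('f')(6, Function('H')(-4, 0)), 24) = Mul(Add(-17, 6, 6), 24) = Mul(-5, 24) = -120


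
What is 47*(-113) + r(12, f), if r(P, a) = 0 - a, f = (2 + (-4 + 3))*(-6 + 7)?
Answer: -5312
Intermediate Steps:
f = 1 (f = (2 - 1)*1 = 1*1 = 1)
r(P, a) = -a
47*(-113) + r(12, f) = 47*(-113) - 1*1 = -5311 - 1 = -5312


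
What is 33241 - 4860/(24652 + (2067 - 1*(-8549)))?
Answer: 97694894/2939 ≈ 33241.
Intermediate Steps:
33241 - 4860/(24652 + (2067 - 1*(-8549))) = 33241 - 4860/(24652 + (2067 + 8549)) = 33241 - 4860/(24652 + 10616) = 33241 - 4860/35268 = 33241 - 4860*1/35268 = 33241 - 405/2939 = 97694894/2939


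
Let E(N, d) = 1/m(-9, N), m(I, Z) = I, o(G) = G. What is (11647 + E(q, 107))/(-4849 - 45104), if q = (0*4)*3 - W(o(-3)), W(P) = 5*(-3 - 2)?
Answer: -104822/449577 ≈ -0.23316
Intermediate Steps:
W(P) = -25 (W(P) = 5*(-5) = -25)
q = 25 (q = (0*4)*3 - 1*(-25) = 0*3 + 25 = 0 + 25 = 25)
E(N, d) = -⅑ (E(N, d) = 1/(-9) = -⅑)
(11647 + E(q, 107))/(-4849 - 45104) = (11647 - ⅑)/(-4849 - 45104) = (104822/9)/(-49953) = (104822/9)*(-1/49953) = -104822/449577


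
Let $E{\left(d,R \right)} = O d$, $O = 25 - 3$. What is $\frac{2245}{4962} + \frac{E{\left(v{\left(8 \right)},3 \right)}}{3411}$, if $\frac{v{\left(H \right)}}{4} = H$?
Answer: $\frac{3716981}{5641794} \approx 0.65883$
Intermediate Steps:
$v{\left(H \right)} = 4 H$
$O = 22$
$E{\left(d,R \right)} = 22 d$
$\frac{2245}{4962} + \frac{E{\left(v{\left(8 \right)},3 \right)}}{3411} = \frac{2245}{4962} + \frac{22 \cdot 4 \cdot 8}{3411} = 2245 \cdot \frac{1}{4962} + 22 \cdot 32 \cdot \frac{1}{3411} = \frac{2245}{4962} + 704 \cdot \frac{1}{3411} = \frac{2245}{4962} + \frac{704}{3411} = \frac{3716981}{5641794}$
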